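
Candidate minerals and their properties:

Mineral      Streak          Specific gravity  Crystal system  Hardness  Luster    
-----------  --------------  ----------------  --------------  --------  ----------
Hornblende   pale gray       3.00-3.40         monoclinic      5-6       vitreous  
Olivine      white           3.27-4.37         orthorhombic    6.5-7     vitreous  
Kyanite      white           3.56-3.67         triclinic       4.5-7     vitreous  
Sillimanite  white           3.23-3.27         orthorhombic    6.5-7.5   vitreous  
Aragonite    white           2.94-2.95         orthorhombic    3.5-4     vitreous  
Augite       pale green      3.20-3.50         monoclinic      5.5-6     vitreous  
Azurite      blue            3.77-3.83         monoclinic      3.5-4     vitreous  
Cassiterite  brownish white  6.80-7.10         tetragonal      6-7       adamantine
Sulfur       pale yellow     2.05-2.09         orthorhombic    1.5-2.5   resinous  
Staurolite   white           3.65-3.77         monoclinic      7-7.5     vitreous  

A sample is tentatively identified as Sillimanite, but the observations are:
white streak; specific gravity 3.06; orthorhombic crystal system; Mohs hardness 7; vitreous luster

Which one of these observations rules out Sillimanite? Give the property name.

White streak: Sillimanite has white streak — consistent.
Specific gravity 3.06: Sillimanite has SG 3.23-3.27 — outside the reference range.
Orthorhombic crystal system: Sillimanite has orthorhombic system — consistent.
Mohs hardness 7: Sillimanite has hardness 6.5-7.5 — consistent.
Vitreous luster: Sillimanite has vitreous luster — consistent.
The specific gravity is the one property that does not fit.

specific gravity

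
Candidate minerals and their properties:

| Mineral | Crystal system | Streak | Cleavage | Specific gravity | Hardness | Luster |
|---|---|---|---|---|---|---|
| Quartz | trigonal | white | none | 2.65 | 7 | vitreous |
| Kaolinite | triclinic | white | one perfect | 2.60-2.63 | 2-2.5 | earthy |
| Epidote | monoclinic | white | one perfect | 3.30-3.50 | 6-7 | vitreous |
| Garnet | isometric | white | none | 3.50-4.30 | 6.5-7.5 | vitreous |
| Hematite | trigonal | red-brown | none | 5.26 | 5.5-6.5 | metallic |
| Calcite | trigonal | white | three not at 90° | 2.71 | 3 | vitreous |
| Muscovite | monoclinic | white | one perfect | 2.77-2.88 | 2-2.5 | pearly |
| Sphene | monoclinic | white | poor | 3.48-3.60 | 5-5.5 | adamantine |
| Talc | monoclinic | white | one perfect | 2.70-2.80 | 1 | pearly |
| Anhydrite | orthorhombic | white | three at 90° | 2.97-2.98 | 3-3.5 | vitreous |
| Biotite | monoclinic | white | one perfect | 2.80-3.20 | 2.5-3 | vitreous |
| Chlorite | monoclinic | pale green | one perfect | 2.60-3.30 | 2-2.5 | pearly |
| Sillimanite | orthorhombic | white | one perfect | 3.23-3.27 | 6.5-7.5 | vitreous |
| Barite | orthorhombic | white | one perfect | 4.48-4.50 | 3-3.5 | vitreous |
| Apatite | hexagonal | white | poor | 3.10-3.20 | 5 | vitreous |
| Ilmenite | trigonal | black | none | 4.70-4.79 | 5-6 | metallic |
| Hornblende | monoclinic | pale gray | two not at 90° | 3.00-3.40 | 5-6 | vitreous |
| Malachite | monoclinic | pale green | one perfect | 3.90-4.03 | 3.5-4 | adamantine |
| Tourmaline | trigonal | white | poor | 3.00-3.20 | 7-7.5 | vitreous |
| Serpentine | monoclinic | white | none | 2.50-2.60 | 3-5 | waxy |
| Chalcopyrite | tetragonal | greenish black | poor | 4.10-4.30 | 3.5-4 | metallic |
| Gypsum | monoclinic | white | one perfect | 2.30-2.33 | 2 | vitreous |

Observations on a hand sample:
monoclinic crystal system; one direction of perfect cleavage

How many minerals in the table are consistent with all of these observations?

Monoclinic crystal system: Epidote, Muscovite, Sphene, Talc, Biotite, Chlorite, Hornblende, Malachite, Serpentine, Gypsum remain.
One direction of perfect cleavage rules out Sphene, Hornblende, Serpentine.
The minerals that satisfy all observations are Biotite, Chlorite, Epidote, Gypsum, Malachite, Muscovite, Talc.
That is 7 minerals.

7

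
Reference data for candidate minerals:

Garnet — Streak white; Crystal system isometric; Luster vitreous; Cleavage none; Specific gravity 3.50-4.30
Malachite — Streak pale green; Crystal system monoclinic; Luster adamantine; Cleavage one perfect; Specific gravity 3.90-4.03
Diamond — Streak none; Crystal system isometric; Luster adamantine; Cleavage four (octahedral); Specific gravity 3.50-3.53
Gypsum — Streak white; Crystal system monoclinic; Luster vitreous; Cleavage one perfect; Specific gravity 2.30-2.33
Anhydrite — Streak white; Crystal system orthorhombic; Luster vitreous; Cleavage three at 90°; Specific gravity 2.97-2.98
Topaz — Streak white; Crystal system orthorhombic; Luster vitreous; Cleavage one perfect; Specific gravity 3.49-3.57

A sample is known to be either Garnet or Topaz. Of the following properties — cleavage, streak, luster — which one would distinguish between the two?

Cleavage: Garnet none, Topaz one perfect — different.
Streak: both white — no difference.
Luster: both vitreous — no difference.
Only cleavage differs between Garnet and Topaz among the listed tests.

cleavage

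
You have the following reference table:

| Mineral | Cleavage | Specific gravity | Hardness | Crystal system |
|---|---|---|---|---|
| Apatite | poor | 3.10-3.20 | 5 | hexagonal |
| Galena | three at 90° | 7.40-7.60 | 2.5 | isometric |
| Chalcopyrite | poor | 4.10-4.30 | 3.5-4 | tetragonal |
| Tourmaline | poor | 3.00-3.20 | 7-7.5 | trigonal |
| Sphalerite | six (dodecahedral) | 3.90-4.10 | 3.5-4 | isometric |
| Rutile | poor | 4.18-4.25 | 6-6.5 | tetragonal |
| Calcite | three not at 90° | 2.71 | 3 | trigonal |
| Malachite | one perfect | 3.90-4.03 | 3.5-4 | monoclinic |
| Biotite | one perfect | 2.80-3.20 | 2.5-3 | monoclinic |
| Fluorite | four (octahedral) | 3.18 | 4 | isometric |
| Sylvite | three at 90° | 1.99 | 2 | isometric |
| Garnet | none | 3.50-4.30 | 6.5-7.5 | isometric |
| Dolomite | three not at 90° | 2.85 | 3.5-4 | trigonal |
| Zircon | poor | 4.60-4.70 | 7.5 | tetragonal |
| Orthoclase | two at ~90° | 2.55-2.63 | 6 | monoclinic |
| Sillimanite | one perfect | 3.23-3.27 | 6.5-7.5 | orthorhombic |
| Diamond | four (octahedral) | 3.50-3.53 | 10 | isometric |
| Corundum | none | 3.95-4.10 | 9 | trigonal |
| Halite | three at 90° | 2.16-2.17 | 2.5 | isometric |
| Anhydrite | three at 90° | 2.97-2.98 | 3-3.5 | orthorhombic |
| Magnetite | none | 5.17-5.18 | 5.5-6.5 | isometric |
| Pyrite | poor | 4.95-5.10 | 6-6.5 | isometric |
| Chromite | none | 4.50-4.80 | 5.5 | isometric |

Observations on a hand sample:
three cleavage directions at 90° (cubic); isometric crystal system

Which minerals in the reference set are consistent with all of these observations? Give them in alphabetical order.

Three cleavage directions at 90° (cubic) — narrows the field to Galena, Sylvite, Halite, Anhydrite.
Isometric crystal system excludes Anhydrite.
The minerals that satisfy all observations are Galena, Halite, Sylvite.

Galena, Halite, Sylvite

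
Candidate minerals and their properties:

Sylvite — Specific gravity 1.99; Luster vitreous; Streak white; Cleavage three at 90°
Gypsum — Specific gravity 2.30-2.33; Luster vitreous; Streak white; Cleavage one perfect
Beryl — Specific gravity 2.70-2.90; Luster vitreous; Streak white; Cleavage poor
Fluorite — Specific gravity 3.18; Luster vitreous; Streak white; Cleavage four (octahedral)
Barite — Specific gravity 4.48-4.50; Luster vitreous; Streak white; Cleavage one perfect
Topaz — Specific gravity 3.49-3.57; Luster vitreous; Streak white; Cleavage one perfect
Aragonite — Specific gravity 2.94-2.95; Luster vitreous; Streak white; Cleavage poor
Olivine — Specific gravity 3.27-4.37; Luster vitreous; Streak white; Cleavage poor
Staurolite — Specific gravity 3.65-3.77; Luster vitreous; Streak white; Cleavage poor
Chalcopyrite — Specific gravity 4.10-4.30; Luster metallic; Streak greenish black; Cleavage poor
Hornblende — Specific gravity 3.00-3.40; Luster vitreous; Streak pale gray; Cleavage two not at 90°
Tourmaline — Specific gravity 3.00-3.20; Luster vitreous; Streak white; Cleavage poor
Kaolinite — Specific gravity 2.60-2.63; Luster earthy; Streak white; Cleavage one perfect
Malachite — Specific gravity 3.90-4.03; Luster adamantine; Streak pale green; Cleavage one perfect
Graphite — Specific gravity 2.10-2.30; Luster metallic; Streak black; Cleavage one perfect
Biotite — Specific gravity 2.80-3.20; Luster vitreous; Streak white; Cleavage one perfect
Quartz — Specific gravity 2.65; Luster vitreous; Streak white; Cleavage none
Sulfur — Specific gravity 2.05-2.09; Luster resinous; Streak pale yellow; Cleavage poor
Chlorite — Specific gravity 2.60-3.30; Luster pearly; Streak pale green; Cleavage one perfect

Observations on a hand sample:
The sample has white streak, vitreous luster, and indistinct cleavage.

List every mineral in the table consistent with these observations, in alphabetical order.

Aragonite, Beryl, Olivine, Staurolite, Tourmaline

White streak rules out Chalcopyrite, Hornblende, Malachite, Graphite, Sulfur, Chlorite.
Vitreous luster rules out Kaolinite.
Indistinct cleavage — leaves Beryl, Aragonite, Olivine, Staurolite, Tourmaline.
Remaining candidates: Aragonite, Beryl, Olivine, Staurolite, Tourmaline.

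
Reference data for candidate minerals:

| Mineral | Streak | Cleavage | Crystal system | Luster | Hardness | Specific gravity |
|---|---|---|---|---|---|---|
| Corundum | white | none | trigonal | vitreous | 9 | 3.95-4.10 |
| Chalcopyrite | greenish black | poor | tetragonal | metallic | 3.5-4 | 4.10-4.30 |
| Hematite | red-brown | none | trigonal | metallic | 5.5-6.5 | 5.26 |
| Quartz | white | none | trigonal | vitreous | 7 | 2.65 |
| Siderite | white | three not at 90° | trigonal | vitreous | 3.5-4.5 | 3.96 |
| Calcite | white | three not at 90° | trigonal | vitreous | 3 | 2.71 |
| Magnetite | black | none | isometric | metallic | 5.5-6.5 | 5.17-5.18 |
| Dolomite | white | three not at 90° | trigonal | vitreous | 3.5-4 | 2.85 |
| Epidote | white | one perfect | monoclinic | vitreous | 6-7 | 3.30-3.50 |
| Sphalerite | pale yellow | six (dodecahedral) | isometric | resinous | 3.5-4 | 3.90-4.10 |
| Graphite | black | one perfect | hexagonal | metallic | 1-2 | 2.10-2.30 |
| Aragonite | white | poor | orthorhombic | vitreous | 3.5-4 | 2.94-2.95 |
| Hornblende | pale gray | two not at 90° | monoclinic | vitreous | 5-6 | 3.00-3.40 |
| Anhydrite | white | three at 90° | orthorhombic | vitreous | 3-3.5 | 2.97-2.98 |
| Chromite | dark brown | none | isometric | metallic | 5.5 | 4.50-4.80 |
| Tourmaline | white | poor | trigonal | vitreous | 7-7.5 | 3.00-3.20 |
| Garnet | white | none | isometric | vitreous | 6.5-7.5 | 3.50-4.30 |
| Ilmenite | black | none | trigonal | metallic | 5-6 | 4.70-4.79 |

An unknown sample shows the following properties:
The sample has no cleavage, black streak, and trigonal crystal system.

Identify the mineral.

No cleavage: only Corundum, Hematite, Quartz, Magnetite, Chromite, Garnet, Ilmenite remain.
Black streak: only Magnetite, Ilmenite remain.
Trigonal crystal system eliminates Magnetite.
The only mineral consistent with every observation is Ilmenite.

Ilmenite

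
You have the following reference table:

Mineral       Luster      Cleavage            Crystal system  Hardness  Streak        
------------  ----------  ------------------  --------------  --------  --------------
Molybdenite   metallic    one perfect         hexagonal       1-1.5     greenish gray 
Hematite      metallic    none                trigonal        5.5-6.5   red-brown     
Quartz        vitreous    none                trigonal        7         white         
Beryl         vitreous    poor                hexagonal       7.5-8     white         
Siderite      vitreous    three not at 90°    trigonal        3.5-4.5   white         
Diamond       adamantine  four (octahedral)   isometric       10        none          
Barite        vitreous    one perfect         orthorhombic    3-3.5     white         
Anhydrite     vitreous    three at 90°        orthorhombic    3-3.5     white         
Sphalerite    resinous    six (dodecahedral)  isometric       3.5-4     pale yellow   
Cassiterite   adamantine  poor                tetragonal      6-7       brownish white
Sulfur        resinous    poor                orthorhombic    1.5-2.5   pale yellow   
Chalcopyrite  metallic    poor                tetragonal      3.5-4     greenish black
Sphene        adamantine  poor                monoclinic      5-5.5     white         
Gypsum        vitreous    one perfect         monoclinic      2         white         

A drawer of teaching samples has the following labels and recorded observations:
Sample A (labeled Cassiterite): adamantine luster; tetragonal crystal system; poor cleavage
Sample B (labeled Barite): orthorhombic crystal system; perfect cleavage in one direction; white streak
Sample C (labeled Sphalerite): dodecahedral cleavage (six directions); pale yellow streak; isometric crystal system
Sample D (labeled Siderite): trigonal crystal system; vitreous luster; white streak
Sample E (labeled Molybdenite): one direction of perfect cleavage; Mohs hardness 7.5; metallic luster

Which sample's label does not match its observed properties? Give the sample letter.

Sample A: observations are consistent with Cassiterite.
Sample B: observations are consistent with Barite.
Sample C: observations are consistent with Sphalerite.
Sample D: observations are consistent with Siderite.
Sample E: Molybdenite has hardness 1-1.5, but the record shows Mohs hardness 7.5 — this label is wrong.
The mislabeled specimen is E.

E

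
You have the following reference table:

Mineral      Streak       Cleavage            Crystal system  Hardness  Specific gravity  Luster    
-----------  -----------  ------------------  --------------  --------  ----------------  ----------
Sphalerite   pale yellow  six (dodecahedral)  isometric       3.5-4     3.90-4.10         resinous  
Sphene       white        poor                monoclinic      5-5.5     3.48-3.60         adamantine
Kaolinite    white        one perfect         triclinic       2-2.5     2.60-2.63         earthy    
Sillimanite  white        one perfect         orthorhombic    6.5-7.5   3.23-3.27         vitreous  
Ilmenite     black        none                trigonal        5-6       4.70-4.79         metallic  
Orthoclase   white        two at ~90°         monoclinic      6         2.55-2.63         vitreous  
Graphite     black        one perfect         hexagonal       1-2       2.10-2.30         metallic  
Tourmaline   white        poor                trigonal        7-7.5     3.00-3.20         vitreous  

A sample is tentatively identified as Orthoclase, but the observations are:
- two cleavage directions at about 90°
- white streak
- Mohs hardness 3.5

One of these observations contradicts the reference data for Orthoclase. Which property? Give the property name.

hardness

Two cleavage directions at about 90°: Orthoclase has cleavage two at ~90° — agrees.
White streak: Orthoclase has white streak — agrees.
Mohs hardness 3.5: Orthoclase has hardness 6 — outside the reference range.
The hardness is the one property that does not fit.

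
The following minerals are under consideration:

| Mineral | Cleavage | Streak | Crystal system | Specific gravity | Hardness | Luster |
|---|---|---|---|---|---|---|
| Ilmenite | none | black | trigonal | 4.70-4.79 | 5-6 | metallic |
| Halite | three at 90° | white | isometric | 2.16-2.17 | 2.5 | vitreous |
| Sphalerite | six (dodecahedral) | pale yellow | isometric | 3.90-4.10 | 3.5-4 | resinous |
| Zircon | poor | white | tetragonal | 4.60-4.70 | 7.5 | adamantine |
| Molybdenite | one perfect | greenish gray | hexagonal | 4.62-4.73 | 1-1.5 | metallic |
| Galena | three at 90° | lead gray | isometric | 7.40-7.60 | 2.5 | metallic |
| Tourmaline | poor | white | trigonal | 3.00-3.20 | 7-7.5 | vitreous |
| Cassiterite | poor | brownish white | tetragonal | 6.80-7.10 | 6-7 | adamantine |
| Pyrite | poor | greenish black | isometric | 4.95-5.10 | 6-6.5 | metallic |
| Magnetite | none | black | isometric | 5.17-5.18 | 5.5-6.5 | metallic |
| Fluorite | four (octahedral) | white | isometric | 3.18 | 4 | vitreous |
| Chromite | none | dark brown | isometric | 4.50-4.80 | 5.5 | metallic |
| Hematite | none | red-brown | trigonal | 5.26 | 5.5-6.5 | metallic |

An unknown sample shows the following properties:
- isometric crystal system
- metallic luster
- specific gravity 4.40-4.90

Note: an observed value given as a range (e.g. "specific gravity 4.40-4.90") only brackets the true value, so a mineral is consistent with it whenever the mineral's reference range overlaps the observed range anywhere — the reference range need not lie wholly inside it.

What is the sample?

Chromite

Isometric crystal system excludes Ilmenite, Zircon, Molybdenite, Tourmaline, Cassiterite, Hematite.
Metallic luster excludes Halite, Sphalerite, Fluorite.
Specific gravity 4.40-4.90: only Chromite remains.
Chromite is the sole remaining match.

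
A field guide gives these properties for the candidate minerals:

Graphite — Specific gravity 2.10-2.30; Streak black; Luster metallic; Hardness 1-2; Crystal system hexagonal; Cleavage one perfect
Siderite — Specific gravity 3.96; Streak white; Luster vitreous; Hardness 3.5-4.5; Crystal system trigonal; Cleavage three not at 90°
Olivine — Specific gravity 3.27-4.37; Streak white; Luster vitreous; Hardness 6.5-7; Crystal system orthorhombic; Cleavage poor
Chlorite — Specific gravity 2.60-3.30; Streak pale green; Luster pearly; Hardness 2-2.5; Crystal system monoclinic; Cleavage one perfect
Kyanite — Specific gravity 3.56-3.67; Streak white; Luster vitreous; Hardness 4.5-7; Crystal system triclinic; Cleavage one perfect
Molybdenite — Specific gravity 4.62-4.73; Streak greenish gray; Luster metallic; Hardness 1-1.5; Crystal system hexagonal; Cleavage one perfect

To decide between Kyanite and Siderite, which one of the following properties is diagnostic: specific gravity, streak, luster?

specific gravity

Specific gravity: Kyanite 3.56-3.67, Siderite 3.96 — these differ.
Streak: both white — no difference.
Luster: both vitreous — no difference.
Of the listed properties, specific gravity is the one that separates them.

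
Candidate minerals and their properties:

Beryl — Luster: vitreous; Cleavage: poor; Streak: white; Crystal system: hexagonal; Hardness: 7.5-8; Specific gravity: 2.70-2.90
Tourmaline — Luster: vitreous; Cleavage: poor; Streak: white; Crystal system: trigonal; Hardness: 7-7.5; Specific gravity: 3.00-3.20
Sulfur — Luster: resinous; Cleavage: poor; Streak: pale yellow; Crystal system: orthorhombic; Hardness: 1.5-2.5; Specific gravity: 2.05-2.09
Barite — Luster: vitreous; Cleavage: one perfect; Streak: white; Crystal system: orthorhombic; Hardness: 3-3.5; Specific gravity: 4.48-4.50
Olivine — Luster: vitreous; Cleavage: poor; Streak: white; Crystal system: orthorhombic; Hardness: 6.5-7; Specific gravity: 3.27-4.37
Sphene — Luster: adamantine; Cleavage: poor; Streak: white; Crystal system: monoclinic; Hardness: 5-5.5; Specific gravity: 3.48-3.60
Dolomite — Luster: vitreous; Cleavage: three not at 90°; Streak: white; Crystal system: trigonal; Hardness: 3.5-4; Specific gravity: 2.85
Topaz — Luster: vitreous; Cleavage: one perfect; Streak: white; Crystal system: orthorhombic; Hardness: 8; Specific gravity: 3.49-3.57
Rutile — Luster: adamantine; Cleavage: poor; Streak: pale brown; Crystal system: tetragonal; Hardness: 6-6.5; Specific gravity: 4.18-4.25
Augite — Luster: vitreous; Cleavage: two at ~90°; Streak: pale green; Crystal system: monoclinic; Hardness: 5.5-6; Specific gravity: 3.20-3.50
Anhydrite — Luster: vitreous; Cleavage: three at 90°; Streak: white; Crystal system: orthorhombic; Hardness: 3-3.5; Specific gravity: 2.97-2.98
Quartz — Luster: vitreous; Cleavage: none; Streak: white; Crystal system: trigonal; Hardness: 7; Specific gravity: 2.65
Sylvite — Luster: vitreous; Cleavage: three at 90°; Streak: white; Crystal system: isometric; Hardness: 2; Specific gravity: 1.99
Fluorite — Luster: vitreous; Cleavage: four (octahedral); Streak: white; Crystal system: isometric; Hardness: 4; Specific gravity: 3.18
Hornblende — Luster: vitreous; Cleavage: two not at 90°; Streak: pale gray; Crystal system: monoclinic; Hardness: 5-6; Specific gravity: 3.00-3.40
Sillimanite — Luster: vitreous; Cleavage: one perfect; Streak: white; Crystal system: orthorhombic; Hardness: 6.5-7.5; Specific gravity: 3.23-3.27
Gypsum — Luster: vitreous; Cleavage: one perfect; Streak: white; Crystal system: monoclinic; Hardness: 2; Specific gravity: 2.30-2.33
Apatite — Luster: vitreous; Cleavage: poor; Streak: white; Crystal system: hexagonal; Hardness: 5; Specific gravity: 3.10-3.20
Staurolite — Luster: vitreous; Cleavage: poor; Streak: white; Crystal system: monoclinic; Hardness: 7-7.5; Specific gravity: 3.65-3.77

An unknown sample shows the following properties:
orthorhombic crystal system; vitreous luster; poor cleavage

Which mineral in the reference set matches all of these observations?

Olivine

Orthorhombic crystal system: leaves Sulfur, Barite, Olivine, Topaz, Anhydrite, Sillimanite.
Vitreous luster is inconsistent with Sulfur.
Poor cleavage: leaves Olivine.
The only mineral consistent with every observation is Olivine.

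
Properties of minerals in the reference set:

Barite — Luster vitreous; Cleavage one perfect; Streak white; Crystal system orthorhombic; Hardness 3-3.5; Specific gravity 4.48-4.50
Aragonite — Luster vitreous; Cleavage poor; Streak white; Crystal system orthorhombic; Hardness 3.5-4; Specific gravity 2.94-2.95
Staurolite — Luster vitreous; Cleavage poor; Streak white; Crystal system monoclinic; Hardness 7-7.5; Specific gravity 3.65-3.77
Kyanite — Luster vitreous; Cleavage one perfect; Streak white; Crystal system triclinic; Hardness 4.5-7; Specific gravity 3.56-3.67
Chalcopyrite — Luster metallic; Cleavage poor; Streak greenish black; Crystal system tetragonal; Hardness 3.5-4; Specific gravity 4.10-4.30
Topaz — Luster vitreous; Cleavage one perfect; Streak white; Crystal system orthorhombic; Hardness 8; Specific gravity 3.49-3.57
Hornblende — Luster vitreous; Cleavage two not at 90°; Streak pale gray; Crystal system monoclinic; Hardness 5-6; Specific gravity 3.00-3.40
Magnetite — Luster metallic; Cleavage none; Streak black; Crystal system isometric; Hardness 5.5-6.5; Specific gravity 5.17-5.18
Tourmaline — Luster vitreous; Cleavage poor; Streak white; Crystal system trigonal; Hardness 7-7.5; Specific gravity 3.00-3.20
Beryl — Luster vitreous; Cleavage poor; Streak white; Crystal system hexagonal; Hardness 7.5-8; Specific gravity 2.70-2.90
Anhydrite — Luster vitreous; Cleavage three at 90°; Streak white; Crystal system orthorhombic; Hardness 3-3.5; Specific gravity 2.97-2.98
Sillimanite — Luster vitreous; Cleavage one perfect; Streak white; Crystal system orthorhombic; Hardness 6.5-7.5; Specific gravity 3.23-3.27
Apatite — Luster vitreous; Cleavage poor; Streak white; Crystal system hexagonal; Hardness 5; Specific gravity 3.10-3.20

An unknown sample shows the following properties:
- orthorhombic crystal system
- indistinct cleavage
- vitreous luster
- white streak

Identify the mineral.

Aragonite

Orthorhombic crystal system — Barite, Aragonite, Topaz, Anhydrite, Sillimanite remain.
Indistinct cleavage — only Aragonite remains.
Vitreous luster — every remaining candidate is consistent.
White streak — no further eliminations.
Aragonite is the sole remaining match.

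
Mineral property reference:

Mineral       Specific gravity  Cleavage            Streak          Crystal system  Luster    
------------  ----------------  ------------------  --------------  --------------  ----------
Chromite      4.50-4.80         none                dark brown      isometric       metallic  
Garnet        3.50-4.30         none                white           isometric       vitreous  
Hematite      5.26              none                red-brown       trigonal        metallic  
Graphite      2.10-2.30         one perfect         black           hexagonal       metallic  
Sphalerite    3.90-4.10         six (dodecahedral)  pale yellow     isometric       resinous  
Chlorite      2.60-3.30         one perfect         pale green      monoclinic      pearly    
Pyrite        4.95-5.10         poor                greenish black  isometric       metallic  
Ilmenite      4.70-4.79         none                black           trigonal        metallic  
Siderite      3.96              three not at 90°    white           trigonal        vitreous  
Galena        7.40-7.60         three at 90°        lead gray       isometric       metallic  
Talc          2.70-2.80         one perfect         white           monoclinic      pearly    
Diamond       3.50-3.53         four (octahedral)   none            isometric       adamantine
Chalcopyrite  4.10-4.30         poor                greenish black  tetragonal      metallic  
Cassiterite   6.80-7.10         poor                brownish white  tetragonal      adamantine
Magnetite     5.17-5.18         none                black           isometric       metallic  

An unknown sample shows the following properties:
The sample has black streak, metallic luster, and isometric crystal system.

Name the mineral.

Magnetite

Black streak: only Graphite, Ilmenite, Magnetite remain.
Metallic luster: no further eliminations.
Isometric crystal system: Magnetite remains.
Only Magnetite satisfies all observations.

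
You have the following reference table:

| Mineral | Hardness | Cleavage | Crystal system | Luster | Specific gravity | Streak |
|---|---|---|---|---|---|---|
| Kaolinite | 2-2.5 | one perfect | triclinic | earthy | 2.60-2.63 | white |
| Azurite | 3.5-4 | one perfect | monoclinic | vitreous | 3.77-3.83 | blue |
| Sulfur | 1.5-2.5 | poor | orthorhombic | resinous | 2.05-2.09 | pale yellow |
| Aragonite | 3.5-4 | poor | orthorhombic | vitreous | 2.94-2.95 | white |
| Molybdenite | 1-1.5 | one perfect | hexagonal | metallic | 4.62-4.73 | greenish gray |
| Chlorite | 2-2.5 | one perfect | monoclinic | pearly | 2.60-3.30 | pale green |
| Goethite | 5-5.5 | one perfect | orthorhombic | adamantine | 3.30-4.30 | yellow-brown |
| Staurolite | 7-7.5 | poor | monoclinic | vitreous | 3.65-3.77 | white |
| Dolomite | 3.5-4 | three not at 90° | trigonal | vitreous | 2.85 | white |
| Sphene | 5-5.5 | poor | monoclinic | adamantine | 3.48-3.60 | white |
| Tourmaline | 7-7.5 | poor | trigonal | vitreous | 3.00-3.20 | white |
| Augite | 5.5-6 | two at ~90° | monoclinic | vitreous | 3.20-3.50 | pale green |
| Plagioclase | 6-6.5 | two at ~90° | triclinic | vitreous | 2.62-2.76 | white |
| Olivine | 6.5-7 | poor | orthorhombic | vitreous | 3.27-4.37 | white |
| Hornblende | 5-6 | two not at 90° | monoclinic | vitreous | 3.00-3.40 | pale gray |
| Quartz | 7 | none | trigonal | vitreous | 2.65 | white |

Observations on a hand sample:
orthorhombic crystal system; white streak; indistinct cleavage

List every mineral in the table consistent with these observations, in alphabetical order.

Aragonite, Olivine

Orthorhombic crystal system: leaves Sulfur, Aragonite, Goethite, Olivine.
White streak excludes Sulfur, Goethite.
Indistinct cleavage: every remaining candidate is consistent.
Consistent with every observation: Aragonite, Olivine.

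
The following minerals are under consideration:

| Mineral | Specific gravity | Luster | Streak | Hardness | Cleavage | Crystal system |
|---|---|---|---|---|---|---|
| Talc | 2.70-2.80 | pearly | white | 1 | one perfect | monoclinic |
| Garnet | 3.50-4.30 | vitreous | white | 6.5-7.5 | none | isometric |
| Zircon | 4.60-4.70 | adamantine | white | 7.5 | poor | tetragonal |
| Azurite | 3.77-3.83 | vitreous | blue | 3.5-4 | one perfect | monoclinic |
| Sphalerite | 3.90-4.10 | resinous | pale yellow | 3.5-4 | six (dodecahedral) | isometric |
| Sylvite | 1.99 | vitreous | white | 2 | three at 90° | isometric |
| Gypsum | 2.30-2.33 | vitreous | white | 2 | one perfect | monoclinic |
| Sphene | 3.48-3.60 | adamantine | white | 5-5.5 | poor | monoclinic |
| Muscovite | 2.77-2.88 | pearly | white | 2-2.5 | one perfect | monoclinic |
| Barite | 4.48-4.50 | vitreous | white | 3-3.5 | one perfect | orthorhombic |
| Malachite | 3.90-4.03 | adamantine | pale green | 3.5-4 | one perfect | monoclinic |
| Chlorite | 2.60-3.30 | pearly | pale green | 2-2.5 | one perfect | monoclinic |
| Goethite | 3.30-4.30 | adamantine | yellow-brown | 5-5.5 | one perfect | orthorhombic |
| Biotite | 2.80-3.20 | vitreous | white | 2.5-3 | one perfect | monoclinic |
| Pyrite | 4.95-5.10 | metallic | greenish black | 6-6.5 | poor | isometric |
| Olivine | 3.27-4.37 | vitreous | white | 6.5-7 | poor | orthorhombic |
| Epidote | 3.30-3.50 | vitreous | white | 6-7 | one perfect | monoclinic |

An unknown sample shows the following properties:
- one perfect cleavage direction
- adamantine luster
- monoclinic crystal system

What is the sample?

One perfect cleavage direction — only Talc, Azurite, Gypsum, Muscovite, Barite, Malachite, Chlorite, Goethite, Biotite, Epidote remain.
Adamantine luster — narrows the field to Malachite, Goethite.
Monoclinic crystal system is inconsistent with Goethite.
Only Malachite satisfies all observations.

Malachite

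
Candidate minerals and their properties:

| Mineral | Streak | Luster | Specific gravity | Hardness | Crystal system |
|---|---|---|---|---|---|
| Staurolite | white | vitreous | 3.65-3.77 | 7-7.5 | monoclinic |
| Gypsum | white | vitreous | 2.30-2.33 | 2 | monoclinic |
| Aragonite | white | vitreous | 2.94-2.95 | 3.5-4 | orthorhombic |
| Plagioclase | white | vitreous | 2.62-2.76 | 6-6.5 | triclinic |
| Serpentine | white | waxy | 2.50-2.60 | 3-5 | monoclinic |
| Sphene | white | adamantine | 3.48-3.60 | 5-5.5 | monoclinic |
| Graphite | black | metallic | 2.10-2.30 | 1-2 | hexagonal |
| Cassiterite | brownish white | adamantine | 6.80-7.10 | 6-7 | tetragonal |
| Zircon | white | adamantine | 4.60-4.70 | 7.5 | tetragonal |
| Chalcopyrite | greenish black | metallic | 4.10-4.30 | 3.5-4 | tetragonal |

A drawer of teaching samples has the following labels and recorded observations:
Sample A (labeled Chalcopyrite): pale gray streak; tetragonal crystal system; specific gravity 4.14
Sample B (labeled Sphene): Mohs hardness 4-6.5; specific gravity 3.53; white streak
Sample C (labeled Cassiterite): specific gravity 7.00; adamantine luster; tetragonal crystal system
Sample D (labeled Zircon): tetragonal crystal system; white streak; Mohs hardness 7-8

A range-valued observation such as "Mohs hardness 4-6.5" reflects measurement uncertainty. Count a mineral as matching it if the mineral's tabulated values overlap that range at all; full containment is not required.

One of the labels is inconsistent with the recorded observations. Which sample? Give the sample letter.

A

Sample A: Chalcopyrite has greenish black streak, but the record shows pale gray streak — this label is wrong.
Sample B: every observation is compatible with the reference values for Sphene.
Sample C: every observation is compatible with the reference values for Cassiterite.
Sample D: every observation is compatible with the reference values for Zircon.
The mislabeled specimen is A.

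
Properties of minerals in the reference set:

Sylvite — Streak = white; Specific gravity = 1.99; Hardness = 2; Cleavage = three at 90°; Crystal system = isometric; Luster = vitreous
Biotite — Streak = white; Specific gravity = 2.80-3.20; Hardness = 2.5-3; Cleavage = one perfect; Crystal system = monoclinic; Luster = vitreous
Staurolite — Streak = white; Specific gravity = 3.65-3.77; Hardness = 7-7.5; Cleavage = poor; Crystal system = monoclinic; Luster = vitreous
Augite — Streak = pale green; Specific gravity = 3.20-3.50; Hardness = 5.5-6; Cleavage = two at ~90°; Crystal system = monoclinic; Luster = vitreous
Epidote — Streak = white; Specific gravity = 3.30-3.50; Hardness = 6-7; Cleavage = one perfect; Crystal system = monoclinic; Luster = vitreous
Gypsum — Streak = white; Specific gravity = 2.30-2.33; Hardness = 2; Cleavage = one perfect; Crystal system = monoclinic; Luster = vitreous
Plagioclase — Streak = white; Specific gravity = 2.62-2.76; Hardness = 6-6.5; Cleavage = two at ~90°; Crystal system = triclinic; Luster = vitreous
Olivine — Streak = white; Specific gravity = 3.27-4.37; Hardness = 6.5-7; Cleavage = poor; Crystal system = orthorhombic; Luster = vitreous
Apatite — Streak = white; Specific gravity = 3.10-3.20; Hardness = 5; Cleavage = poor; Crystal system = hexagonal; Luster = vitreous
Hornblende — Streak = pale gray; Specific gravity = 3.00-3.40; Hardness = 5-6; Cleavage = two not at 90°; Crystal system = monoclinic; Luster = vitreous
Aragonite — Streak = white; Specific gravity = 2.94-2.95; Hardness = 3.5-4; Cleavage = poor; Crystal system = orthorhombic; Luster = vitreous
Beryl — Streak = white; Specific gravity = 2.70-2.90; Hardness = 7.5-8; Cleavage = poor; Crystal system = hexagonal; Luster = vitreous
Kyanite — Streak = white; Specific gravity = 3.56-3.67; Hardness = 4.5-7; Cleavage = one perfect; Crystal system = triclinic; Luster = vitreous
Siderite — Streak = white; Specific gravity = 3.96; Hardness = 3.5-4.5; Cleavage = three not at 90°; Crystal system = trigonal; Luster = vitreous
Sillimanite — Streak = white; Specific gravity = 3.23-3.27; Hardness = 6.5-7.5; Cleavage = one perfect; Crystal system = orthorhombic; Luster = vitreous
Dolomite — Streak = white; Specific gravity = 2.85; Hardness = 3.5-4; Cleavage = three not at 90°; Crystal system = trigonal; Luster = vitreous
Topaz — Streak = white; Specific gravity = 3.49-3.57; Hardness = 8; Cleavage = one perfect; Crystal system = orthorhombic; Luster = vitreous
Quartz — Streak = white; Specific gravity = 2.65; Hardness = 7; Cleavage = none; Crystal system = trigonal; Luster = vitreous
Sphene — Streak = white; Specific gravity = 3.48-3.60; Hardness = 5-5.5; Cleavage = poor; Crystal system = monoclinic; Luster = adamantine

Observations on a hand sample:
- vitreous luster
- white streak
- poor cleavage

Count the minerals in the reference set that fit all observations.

Vitreous luster is inconsistent with Sphene.
White streak rules out Augite, Hornblende.
Poor cleavage: leaves Staurolite, Olivine, Apatite, Aragonite, Beryl.
Remaining candidates: Apatite, Aragonite, Beryl, Olivine, Staurolite.
That is 5 minerals.

5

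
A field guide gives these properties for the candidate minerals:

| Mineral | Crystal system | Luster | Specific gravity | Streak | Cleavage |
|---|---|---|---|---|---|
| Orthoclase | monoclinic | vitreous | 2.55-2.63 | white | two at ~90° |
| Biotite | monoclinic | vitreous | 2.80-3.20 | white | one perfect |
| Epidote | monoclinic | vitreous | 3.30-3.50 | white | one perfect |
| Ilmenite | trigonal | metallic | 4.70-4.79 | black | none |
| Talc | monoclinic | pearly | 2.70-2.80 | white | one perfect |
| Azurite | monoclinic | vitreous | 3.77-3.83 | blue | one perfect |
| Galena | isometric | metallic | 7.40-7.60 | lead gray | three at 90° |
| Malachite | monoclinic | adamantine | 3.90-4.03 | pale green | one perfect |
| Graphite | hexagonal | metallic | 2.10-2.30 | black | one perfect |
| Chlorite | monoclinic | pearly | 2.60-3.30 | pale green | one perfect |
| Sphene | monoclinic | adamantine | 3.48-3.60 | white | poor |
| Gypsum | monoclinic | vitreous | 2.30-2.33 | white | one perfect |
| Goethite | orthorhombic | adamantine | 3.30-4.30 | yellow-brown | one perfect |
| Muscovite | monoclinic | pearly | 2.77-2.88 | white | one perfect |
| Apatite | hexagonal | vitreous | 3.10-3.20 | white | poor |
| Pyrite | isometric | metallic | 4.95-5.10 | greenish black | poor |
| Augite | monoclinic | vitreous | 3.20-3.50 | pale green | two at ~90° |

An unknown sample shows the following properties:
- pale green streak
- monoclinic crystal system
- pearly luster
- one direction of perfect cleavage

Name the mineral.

Chlorite

Pale green streak: leaves Malachite, Chlorite, Augite.
Monoclinic crystal system: no further eliminations.
Pearly luster: narrows the field to Chlorite.
One direction of perfect cleavage: consistent with all remaining minerals.
Chlorite is the sole remaining match.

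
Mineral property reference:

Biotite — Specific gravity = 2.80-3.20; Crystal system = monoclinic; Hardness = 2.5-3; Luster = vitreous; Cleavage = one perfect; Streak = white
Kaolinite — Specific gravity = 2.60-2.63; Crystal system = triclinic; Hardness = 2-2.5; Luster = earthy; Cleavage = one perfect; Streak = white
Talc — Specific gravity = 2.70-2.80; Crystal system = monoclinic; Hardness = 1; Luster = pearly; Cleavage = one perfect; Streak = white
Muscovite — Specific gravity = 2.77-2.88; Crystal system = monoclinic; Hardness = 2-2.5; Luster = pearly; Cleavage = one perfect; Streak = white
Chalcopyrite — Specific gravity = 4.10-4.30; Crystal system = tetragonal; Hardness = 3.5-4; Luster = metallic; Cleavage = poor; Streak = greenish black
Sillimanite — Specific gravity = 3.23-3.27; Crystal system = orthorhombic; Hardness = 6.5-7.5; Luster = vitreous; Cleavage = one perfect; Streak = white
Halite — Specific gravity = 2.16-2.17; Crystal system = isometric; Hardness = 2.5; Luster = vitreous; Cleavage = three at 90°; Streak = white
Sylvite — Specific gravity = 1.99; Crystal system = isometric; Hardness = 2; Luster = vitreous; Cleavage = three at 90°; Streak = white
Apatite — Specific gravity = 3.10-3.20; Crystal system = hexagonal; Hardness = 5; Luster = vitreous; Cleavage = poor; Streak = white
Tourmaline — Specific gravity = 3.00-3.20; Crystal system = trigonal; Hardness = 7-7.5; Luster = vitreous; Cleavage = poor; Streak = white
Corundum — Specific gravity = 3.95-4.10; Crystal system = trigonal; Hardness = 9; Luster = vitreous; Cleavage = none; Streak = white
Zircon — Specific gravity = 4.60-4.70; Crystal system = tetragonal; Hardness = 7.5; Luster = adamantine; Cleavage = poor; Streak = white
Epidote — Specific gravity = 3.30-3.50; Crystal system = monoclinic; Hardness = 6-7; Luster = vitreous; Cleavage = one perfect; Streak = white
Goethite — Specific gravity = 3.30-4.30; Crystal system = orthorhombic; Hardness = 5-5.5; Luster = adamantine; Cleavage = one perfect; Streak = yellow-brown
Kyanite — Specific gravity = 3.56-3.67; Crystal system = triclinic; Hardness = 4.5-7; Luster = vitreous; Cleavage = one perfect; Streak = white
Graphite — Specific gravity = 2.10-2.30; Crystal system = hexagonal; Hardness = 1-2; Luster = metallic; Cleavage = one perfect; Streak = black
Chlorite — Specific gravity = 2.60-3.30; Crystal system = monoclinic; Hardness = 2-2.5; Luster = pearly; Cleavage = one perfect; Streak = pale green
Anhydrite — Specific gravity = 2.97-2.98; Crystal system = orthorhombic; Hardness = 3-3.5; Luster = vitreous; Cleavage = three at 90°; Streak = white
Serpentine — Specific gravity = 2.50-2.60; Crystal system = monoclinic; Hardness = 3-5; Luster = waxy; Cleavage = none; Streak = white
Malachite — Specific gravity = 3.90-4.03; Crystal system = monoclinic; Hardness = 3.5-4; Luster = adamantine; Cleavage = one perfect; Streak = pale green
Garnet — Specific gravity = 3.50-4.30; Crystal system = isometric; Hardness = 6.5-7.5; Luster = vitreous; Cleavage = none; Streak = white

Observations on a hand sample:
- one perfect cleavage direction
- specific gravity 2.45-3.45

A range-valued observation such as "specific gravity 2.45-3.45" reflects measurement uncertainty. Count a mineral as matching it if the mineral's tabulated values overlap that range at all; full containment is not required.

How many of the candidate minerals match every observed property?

8

One perfect cleavage direction — only Biotite, Kaolinite, Talc, Muscovite, Sillimanite, Epidote, Goethite, Kyanite, Graphite, Chlorite, Malachite remain.
Specific gravity 2.45-3.45 eliminates Kyanite, Graphite, Malachite.
Consistent with every observation: Biotite, Chlorite, Epidote, Goethite, Kaolinite, Muscovite, Sillimanite, Talc.
That is 8 minerals.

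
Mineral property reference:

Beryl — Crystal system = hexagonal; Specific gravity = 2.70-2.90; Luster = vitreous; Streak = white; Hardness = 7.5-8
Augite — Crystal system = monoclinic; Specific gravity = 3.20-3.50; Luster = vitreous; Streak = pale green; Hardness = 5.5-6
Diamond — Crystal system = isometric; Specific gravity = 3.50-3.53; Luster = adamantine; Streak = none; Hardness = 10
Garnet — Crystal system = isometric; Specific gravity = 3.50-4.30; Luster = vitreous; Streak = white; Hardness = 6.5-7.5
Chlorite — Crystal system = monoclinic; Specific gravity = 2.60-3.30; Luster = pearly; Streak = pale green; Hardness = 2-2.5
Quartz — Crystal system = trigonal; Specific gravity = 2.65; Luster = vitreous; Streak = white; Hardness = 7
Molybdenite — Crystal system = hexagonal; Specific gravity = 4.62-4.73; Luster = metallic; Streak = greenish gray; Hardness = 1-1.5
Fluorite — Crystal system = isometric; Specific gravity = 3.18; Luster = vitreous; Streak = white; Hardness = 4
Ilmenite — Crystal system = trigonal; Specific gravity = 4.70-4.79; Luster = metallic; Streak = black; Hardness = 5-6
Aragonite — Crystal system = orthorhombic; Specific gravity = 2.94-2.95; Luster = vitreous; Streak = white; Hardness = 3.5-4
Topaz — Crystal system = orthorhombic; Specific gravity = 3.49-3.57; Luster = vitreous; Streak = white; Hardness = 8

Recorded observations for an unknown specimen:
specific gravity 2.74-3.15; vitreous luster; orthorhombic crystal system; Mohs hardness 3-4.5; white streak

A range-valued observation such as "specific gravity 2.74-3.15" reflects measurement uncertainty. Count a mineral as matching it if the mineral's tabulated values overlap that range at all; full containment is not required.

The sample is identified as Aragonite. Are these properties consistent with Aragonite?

Specific gravity 2.74-3.15 — is consistent with Aragonite (SG 2.94-2.95).
Vitreous luster — is consistent with Aragonite (vitreous luster).
Orthorhombic crystal system — is consistent with Aragonite (orthorhombic system).
Mohs hardness 3-4.5 — is consistent with Aragonite (hardness 3.5-4).
White streak — is consistent with Aragonite (white streak).
All observations are consistent with the tabulated values for Aragonite.

Consistent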